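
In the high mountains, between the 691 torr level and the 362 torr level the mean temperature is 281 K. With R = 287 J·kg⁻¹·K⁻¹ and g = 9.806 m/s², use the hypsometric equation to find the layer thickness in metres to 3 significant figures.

Δz ≈ 5320 m

Hypsometric equation: Δz = (R T̄/g) ln(P₁/P₂).
R T̄/g = 287 × 281 / 9.806 = 8224.3 m.
ln(691/362) = ln(1.9088) = 0.64647.
Δz = 8224.3 × 0.64647 = 5316.8 m.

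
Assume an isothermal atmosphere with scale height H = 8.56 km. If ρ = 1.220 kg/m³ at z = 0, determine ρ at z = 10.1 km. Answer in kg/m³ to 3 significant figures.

ρ ≈ 0.375 kg/m³

In an isothermal atmosphere, density decays like pressure: ρ = ρ₀ exp(−z/H).
z/H = 10100/8560.0 = 1.1799; exp(−1.1799) = 0.30731.
ρ = 1.220 × 0.30731 = 0.37492 kg/m³.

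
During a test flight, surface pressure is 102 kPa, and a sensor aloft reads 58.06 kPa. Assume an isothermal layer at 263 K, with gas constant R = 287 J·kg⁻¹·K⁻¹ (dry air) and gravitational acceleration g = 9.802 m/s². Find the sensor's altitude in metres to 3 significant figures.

z ≈ 4340 m

Scale height: H = RT/g = 287 × 263 / 9.802 = 7700.6 m.
Invert the barometric formula: z = H ln(P₀/P).
P₀/P = 102/58.06 = 1.7568; ln(1.7568) = 0.56349.
z = 7700.6 × 0.56349 = 4339.2 m.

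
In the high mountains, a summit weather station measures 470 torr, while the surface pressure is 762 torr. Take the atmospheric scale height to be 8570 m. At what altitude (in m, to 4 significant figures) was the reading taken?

Invert the barometric formula: z = H ln(P₀/P).
P₀/P = 762/470 = 1.6213; ln(1.6213) = 0.48323.
z = 8570.0 × 0.48323 = 4141.3 m.

z ≈ 4141 m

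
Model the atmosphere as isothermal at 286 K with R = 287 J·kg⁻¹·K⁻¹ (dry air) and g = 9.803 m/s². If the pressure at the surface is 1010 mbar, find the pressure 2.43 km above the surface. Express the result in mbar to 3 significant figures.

P ≈ 756 mbar

Scale height: H = RT/g = 287 × 286 / 9.803 = 8373.2 m.
Barometric formula: P = P₀ exp(−z/H).
z/H = 2430.0/8373.2 = 0.29021; exp(−0.29021) = 0.74811.
P = 1010 × 0.74811 = 755.59 mbar.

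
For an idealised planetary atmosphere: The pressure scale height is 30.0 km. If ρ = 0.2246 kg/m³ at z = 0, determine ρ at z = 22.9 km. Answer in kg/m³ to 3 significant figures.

In an isothermal atmosphere, density decays like pressure: ρ = ρ₀ exp(−z/H).
z/H = 22900/30000 = 0.76333; exp(−0.76333) = 0.46611.
ρ = 0.2246 × 0.46611 = 0.10469 kg/m³.

ρ ≈ 0.105 kg/m³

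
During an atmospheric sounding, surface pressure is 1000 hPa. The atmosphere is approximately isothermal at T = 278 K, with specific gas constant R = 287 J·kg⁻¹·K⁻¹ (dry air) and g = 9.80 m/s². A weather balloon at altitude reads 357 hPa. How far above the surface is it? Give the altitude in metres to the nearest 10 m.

Scale height: H = RT/g = 287 × 278 / 9.80 = 8141.4 m.
Invert the barometric formula: z = H ln(P₀/P).
P₀/P = 1000/357 = 2.8011; ln(2.8011) = 1.0300.
z = 8141.4 × 1.0300 = 8385.6 m.

z ≈ 8390 m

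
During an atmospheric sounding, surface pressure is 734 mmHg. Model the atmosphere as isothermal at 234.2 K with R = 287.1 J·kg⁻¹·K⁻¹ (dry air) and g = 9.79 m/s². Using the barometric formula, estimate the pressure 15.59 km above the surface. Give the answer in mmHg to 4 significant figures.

Scale height: H = RT/g = 287.1 × 234.2 / 9.79 = 6868.1 m.
Barometric formula: P = P₀ exp(−z/H).
z/H = 15590/6868.1 = 2.2699; exp(−2.2699) = 0.10332.
P = 734 × 0.10332 = 75.837 mmHg.

P ≈ 75.84 mmHg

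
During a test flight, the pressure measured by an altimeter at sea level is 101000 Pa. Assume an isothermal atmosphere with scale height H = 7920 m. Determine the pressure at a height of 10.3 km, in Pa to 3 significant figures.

Barometric formula: P = P₀ exp(−z/H).
z/H = 10300/7920.0 = 1.3005; exp(−1.3005) = 0.27240.
P = 101000 × 0.27240 = 27512 Pa.

P ≈ 27500 Pa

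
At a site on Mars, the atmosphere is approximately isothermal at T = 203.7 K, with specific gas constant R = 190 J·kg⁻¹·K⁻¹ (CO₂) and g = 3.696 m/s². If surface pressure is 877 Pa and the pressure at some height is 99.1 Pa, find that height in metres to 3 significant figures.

Scale height: H = RT/g = 190 × 203.7 / 3.696 = 10472 m.
Invert the barometric formula: z = H ln(P₀/P).
P₀/P = 877/99.1 = 8.8496; ln(8.8496) = 2.1804.
z = 10472 × 2.1804 = 22833 m.

z ≈ 22800 m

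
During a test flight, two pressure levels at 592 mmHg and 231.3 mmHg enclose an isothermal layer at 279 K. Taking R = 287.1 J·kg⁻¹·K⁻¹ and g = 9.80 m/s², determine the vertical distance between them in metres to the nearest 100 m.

Δz ≈ 7700 m

Hypsometric equation: Δz = (R T̄/g) ln(P₁/P₂).
R T̄/g = 287.1 × 279 / 9.80 = 8173.6 m.
ln(592/231.3) = ln(2.5594) = 0.93977.
Δz = 8173.6 × 0.93977 = 7681.3 m.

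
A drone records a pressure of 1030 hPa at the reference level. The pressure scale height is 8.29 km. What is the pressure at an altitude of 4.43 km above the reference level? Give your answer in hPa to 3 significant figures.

Barometric formula: P = P₀ exp(−z/H).
z/H = 4430.0/8290.0 = 0.53438; exp(−0.53438) = 0.58603.
P = 1030 × 0.58603 = 603.61 hPa.

P ≈ 604 hPa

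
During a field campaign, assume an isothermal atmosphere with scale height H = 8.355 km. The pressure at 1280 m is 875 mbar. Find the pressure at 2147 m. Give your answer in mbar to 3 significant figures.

Between two levels, P₂ = P₁ exp(−Δz/H) with Δz = z₂ − z₁.
Δz = 2147.0 − 1280.0 = 867.00 m; Δz/H = 867.00/8355.0 = 0.10377.
P₂ = 875 × exp(−0.10377) = 875 × 0.90143 = 788.75 mbar.

P ≈ 789 mbar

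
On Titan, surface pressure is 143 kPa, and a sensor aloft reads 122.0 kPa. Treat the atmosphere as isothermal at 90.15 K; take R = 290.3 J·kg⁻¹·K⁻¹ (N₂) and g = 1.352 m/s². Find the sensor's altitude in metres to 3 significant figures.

z ≈ 3070 m

Scale height: H = RT/g = 290.3 × 90.15 / 1.352 = 19357 m.
Invert the barometric formula: z = H ln(P₀/P).
P₀/P = 143/122.0 = 1.1721; ln(1.1721) = 0.15880.
z = 19357 × 0.15880 = 3073.9 m.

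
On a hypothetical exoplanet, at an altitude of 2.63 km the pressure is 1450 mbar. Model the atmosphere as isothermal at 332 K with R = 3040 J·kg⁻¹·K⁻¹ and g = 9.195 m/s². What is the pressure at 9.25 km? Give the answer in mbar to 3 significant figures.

Scale height: H = RT/g = 3040 × 332 / 9.195 = 109760 m.
Between two levels, P₂ = P₁ exp(−Δz/H) with Δz = z₂ − z₁.
Δz = 9250.0 − 2630.0 = 6620.0 m; Δz/H = 6620.0/109760 = 0.060313.
P₂ = 1450 × exp(−0.060313) = 1450 × 0.94147 = 1365.1 mbar.

P ≈ 1370 mbar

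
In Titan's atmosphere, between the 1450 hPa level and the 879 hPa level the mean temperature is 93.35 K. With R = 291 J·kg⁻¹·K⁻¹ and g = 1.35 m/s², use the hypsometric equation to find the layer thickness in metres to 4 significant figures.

Hypsometric equation: Δz = (R T̄/g) ln(P₁/P₂).
R T̄/g = 291 × 93.35 / 1.35 = 20122 m.
ln(1450/879) = ln(1.6496) = 0.50053.
Δz = 20122 × 0.50053 = 10072 m.

Δz ≈ 10070 m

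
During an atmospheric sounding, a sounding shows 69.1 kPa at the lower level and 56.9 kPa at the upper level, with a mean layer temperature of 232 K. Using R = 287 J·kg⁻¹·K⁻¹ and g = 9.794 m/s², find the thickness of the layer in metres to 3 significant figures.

Δz ≈ 1320 m

Hypsometric equation: Δz = (R T̄/g) ln(P₁/P₂).
R T̄/g = 287 × 232 / 9.794 = 6798.4 m.
ln(69.1/56.9) = ln(1.2144) = 0.19425.
Δz = 6798.4 × 0.19425 = 1320.6 m.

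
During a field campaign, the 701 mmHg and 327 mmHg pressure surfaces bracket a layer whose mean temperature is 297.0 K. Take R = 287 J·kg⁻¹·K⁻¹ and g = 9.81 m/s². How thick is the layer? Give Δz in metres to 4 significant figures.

Δz ≈ 6626 m

Hypsometric equation: Δz = (R T̄/g) ln(P₁/P₂).
R T̄/g = 287 × 297.0 / 9.81 = 8689.0 m.
ln(701/327) = ln(2.1437) = 0.76253.
Δz = 8689.0 × 0.76253 = 6625.6 m.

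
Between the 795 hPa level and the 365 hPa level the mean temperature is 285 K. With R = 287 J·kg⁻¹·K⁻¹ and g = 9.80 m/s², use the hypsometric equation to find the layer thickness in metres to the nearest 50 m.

Δz ≈ 6500 m

Hypsometric equation: Δz = (R T̄/g) ln(P₁/P₂).
R T̄/g = 287 × 285 / 9.80 = 8346.4 m.
ln(795/365) = ln(2.1781) = 0.77845.
Δz = 8346.4 × 0.77845 = 6497.3 m.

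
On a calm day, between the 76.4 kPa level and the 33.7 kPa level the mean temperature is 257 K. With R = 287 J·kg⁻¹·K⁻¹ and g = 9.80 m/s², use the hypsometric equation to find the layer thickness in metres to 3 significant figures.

Hypsometric equation: Δz = (R T̄/g) ln(P₁/P₂).
R T̄/g = 287 × 257 / 9.80 = 7526.4 m.
ln(76.4/33.7) = ln(2.2671) = 0.81850.
Δz = 7526.4 × 0.81850 = 6160.4 m.

Δz ≈ 6160 m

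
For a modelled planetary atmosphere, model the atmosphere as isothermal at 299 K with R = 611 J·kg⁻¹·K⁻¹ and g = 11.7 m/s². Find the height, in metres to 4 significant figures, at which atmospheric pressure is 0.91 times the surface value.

z ≈ 1473 m

Scale height: H = RT/g = 611 × 299 / 11.7 = 15614 m.
Set P/P₀ = exp(−z/H) = 0.91, so z = −H ln(0.91).
−ln(0.91) = 0.094311; z = 15614 × 0.094311 = 1472.6 m.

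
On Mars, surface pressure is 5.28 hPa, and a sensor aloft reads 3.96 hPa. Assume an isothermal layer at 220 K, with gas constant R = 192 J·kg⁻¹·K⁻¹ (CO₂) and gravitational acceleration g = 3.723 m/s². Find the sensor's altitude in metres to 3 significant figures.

Scale height: H = RT/g = 192 × 220 / 3.723 = 11346 m.
Invert the barometric formula: z = H ln(P₀/P).
P₀/P = 5.28/3.96 = 1.3333; ln(1.3333) = 0.28766.
z = 11346 × 0.28766 = 3263.8 m.

z ≈ 3260 m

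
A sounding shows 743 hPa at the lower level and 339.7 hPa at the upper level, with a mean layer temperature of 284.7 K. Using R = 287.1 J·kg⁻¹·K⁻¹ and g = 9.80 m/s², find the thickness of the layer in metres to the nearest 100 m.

Hypsometric equation: Δz = (R T̄/g) ln(P₁/P₂).
R T̄/g = 287.1 × 284.7 / 9.80 = 8340.5 m.
ln(743/339.7) = ln(2.1872) = 0.78262.
Δz = 8340.5 × 0.78262 = 6527.4 m.

Δz ≈ 6500 m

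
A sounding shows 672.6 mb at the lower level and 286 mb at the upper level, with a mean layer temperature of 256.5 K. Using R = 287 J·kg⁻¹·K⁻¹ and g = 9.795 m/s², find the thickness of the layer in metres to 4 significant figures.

Δz ≈ 6427 m

Hypsometric equation: Δz = (R T̄/g) ln(P₁/P₂).
R T̄/g = 287 × 256.5 / 9.795 = 7515.6 m.
ln(672.6/286) = ln(2.3517) = 0.85514.
Δz = 7515.6 × 0.85514 = 6426.9 m.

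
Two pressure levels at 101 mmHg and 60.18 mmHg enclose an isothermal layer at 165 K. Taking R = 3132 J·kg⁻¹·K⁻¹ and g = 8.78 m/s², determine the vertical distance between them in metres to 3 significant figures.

Hypsometric equation: Δz = (R T̄/g) ln(P₁/P₂).
R T̄/g = 3132 × 165 / 8.78 = 58859 m.
ln(101/60.18) = ln(1.6783) = 0.51778.
Δz = 58859 × 0.51778 = 30476 m.

Δz ≈ 30500 m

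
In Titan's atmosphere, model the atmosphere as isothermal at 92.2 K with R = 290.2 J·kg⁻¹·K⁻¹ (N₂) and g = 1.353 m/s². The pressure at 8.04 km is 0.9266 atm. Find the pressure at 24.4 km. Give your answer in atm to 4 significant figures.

P ≈ 0.4051 atm

Scale height: H = RT/g = 290.2 × 92.2 / 1.353 = 19776 m.
Between two levels, P₂ = P₁ exp(−Δz/H) with Δz = z₂ − z₁.
Δz = 24400 − 8040.0 = 16360 m; Δz/H = 16360/19776 = 0.82727.
P₂ = 0.9266 × exp(−0.82727) = 0.9266 × 0.43724 = 0.40515 atm.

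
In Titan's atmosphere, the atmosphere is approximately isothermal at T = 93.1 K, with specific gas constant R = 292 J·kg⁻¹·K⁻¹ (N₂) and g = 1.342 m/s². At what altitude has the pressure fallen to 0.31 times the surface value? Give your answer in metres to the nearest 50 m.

z ≈ 23700 m

Scale height: H = RT/g = 292 × 93.1 / 1.342 = 20257 m.
Set P/P₀ = exp(−z/H) = 0.31, so z = −H ln(0.31).
−ln(0.31) = 1.1712; z = 20257 × 1.1712 = 23725 m.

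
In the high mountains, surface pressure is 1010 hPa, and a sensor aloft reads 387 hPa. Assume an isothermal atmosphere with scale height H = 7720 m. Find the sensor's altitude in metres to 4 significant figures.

z ≈ 7406 m

Invert the barometric formula: z = H ln(P₀/P).
P₀/P = 1010/387 = 2.6098; ln(2.6098) = 0.95927.
z = 7720.0 × 0.95927 = 7405.6 m.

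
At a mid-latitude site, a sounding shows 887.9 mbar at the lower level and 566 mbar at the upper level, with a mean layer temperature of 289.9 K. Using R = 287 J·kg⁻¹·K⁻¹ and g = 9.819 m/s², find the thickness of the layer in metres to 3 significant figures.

Hypsometric equation: Δz = (R T̄/g) ln(P₁/P₂).
R T̄/g = 287 × 289.9 / 9.819 = 8473.5 m.
ln(887.9/566) = ln(1.5687) = 0.45025.
Δz = 8473.5 × 0.45025 = 3815.2 m.

Δz ≈ 3820 m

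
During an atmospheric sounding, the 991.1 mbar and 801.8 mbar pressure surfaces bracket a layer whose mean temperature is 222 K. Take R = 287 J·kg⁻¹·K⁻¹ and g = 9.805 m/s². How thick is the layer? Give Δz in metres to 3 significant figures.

Δz ≈ 1380 m

Hypsometric equation: Δz = (R T̄/g) ln(P₁/P₂).
R T̄/g = 287 × 222 / 9.805 = 6498.1 m.
ln(991.1/801.8) = ln(1.2361) = 0.21196.
Δz = 6498.1 × 0.21196 = 1377.3 m.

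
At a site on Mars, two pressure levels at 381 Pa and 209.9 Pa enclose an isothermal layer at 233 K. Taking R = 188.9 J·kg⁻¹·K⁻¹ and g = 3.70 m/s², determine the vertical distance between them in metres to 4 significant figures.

Δz ≈ 7092 m

Hypsometric equation: Δz = (R T̄/g) ln(P₁/P₂).
R T̄/g = 188.9 × 233 / 3.70 = 11896 m.
ln(381/209.9) = ln(1.8152) = 0.59620.
Δz = 11896 × 0.59620 = 7092.4 m.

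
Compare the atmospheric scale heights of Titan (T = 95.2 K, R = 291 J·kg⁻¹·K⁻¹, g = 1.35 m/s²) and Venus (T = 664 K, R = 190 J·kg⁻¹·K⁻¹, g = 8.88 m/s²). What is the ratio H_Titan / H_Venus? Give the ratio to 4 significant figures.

H_Titan/H_Venus ≈ 1.444

H = RT/g for each body.
H_Titan = 291 × 95.2 / 1.35 = 20521 m.
H_Venus = 190 × 664 / 8.88 = 14207 m.
H_Titan/H_Venus = 20521/14207 = 1.4444.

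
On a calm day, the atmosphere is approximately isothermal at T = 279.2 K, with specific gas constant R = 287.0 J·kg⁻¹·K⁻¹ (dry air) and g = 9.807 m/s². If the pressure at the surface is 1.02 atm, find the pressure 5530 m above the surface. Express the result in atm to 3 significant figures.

Scale height: H = RT/g = 287.0 × 279.2 / 9.807 = 8170.7 m.
Barometric formula: P = P₀ exp(−z/H).
z/H = 5530.0/8170.7 = 0.67681; exp(−0.67681) = 0.50824.
P = 1.02 × 0.50824 = 0.51840 atm.

P ≈ 0.518 atm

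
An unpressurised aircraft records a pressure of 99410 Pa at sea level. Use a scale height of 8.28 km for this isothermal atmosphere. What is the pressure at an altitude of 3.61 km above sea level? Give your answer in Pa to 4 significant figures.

P ≈ 64280 Pa

Barometric formula: P = P₀ exp(−z/H).
z/H = 3610.0/8280.0 = 0.43599; exp(−0.43599) = 0.64662.
P = 99410 × 0.64662 = 64280 Pa.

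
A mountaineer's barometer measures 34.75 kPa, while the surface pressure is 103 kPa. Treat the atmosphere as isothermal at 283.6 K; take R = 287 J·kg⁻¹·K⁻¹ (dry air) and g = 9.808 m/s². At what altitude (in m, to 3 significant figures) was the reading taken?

z ≈ 9020 m

Scale height: H = RT/g = 287 × 283.6 / 9.808 = 8298.7 m.
Invert the barometric formula: z = H ln(P₀/P).
P₀/P = 103/34.75 = 2.9640; ln(2.9640) = 1.0865.
z = 8298.7 × 1.0865 = 9016.5 m.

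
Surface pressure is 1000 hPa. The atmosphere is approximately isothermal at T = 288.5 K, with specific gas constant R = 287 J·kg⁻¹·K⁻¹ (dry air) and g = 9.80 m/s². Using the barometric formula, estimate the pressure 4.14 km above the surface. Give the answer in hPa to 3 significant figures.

Scale height: H = RT/g = 287 × 288.5 / 9.80 = 8448.9 m.
Barometric formula: P = P₀ exp(−z/H).
z/H = 4140.0/8448.9 = 0.49000; exp(−0.49000) = 0.61263.
P = 1000 × 0.61263 = 612.63 hPa.

P ≈ 613 hPa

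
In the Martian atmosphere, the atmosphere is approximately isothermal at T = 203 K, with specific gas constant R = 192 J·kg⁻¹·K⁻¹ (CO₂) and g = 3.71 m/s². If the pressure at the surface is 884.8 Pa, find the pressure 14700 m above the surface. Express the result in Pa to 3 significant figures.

P ≈ 218 Pa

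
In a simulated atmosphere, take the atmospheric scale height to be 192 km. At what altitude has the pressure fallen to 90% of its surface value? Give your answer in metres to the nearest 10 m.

z ≈ 20230 m

Set P/P₀ = exp(−z/H) = 0.9, so z = −H ln(0.9).
−ln(0.9) = 0.10536; z = 192000 × 0.10536 = 20229 m.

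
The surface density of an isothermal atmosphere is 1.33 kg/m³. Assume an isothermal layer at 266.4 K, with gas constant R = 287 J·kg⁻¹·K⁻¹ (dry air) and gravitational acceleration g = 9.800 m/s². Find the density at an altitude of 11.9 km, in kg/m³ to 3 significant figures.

ρ ≈ 0.289 kg/m³

Scale height: H = RT/g = 287 × 266.4 / 9.800 = 7801.7 m.
In an isothermal atmosphere, density decays like pressure: ρ = ρ₀ exp(−z/H).
z/H = 11900/7801.7 = 1.5253; exp(−1.5253) = 0.21756.
ρ = 1.33 × 0.21756 = 0.28935 kg/m³.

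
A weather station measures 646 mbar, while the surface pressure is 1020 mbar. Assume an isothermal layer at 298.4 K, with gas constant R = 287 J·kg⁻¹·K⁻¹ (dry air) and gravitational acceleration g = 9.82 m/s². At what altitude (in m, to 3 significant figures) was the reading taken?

Scale height: H = RT/g = 287 × 298.4 / 9.82 = 8721.1 m.
Invert the barometric formula: z = H ln(P₀/P).
P₀/P = 1020/646 = 1.5789; ln(1.5789) = 0.45673.
z = 8721.1 × 0.45673 = 3983.2 m.

z ≈ 3980 m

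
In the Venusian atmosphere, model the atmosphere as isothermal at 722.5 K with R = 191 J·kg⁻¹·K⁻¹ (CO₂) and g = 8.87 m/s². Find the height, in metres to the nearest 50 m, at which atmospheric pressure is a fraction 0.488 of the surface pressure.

Scale height: H = RT/g = 191 × 722.5 / 8.87 = 15558 m.
Set P/P₀ = exp(−z/H) = 0.488, so z = −H ln(0.488).
−ln(0.488) = 0.71744; z = 15558 × 0.71744 = 11162 m.

z ≈ 11150 m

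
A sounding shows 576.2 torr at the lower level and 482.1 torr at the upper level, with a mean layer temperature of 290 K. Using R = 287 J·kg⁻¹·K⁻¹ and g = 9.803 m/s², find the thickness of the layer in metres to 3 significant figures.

Hypsometric equation: Δz = (R T̄/g) ln(P₁/P₂).
R T̄/g = 287 × 290 / 9.803 = 8490.3 m.
ln(576.2/482.1) = ln(1.1952) = 0.17831.
Δz = 8490.3 × 0.17831 = 1513.9 m.

Δz ≈ 1510 m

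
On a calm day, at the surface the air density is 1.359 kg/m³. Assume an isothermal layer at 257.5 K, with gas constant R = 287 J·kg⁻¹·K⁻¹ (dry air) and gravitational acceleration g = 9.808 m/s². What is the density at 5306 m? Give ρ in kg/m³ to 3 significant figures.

ρ ≈ 0.672 kg/m³

Scale height: H = RT/g = 287 × 257.5 / 9.808 = 7534.9 m.
In an isothermal atmosphere, density decays like pressure: ρ = ρ₀ exp(−z/H).
z/H = 5306.0/7534.9 = 0.70419; exp(−0.70419) = 0.49451.
ρ = 1.359 × 0.49451 = 0.67204 kg/m³.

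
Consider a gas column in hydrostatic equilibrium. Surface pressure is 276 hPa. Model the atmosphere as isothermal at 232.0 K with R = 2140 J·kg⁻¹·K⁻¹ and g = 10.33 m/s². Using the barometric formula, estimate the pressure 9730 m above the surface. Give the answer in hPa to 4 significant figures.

P ≈ 225.4 hPa

Scale height: H = RT/g = 2140 × 232.0 / 10.33 = 48062 m.
Barometric formula: P = P₀ exp(−z/H).
z/H = 9730.0/48062 = 0.20245; exp(−0.20245) = 0.81673.
P = 276 × 0.81673 = 225.42 hPa.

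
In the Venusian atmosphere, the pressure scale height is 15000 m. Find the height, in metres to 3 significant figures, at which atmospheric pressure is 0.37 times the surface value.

Set P/P₀ = exp(−z/H) = 0.37, so z = −H ln(0.37).
−ln(0.37) = 0.99425; z = 15000 × 0.99425 = 14914 m.

z ≈ 14900 m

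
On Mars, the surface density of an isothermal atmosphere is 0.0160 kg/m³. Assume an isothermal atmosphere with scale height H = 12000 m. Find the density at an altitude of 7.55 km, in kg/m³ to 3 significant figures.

In an isothermal atmosphere, density decays like pressure: ρ = ρ₀ exp(−z/H).
z/H = 7550.0/12000 = 0.62917; exp(−0.62917) = 0.53303.
ρ = 0.0160 × 0.53303 = 0.0085285 kg/m³.

ρ ≈ 0.00853 kg/m³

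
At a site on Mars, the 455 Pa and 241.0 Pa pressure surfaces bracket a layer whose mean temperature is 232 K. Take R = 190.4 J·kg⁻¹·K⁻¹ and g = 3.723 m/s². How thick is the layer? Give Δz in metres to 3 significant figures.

Hypsometric equation: Δz = (R T̄/g) ln(P₁/P₂).
R T̄/g = 190.4 × 232 / 3.723 = 11865 m.
ln(455/241.0) = ln(1.8880) = 0.63552.
Δz = 11865 × 0.63552 = 7540.4 m.

Δz ≈ 7540 m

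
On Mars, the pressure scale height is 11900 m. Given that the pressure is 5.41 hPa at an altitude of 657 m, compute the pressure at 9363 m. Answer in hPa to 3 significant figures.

Between two levels, P₂ = P₁ exp(−Δz/H) with Δz = z₂ − z₁.
Δz = 9363.0 − 657.00 = 8706.0 m; Δz/H = 8706.0/11900 = 0.73160.
P₂ = 5.41 × exp(−0.73160) = 5.41 × 0.48114 = 2.6030 hPa.

P ≈ 2.60 hPa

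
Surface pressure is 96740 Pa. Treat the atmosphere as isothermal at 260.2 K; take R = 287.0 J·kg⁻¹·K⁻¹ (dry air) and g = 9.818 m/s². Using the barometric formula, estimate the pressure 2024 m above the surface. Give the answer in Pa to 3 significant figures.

Scale height: H = RT/g = 287.0 × 260.2 / 9.818 = 7606.2 m.
Barometric formula: P = P₀ exp(−z/H).
z/H = 2024.0/7606.2 = 0.26610; exp(−0.26610) = 0.76636.
P = 96740 × 0.76636 = 74138 Pa.

P ≈ 74100 Pa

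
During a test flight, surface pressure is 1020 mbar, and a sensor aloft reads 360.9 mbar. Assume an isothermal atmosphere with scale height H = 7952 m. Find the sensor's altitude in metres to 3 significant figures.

Invert the barometric formula: z = H ln(P₀/P).
P₀/P = 1020/360.9 = 2.8263; ln(2.8263) = 1.0390.
z = 7952.0 × 1.0390 = 8262.1 m.

z ≈ 8260 m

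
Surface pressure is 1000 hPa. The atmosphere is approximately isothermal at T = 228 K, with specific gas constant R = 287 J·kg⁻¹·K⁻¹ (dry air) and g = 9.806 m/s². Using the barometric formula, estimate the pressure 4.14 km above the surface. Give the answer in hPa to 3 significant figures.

P ≈ 538 hPa

Scale height: H = RT/g = 287 × 228 / 9.806 = 6673.1 m.
Barometric formula: P = P₀ exp(−z/H).
z/H = 4140.0/6673.1 = 0.62040; exp(−0.62040) = 0.53773.
P = 1000 × 0.53773 = 537.73 hPa.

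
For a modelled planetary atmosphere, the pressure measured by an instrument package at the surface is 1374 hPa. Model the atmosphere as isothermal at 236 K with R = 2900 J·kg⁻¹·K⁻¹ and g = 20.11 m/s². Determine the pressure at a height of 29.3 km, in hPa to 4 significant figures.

P ≈ 580.9 hPa

Scale height: H = RT/g = 2900 × 236 / 20.11 = 34033 m.
Barometric formula: P = P₀ exp(−z/H).
z/H = 29300/34033 = 0.86093; exp(−0.86093) = 0.42277.
P = 1374 × 0.42277 = 580.89 hPa.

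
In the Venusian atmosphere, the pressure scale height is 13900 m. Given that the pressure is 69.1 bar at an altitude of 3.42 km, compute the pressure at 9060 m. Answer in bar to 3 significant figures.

P ≈ 46.1 bar

Between two levels, P₂ = P₁ exp(−Δz/H) with Δz = z₂ − z₁.
Δz = 9060.0 − 3420.0 = 5640.0 m; Δz/H = 5640.0/13900 = 0.40576.
P₂ = 69.1 × exp(−0.40576) = 69.1 × 0.66647 = 46.053 bar.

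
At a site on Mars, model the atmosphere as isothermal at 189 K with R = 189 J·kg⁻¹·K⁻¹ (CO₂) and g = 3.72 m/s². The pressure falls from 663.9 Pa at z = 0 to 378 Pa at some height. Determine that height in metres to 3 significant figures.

z ≈ 5410 m

Scale height: H = RT/g = 189 × 189 / 3.72 = 9602.4 m.
Invert the barometric formula: z = H ln(P₀/P).
P₀/P = 663.9/378 = 1.7563; ln(1.7563) = 0.56321.
z = 9602.4 × 0.56321 = 5408.2 m.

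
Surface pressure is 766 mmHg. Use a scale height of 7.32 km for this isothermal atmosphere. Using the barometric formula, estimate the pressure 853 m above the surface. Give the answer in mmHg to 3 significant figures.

P ≈ 682 mmHg

Barometric formula: P = P₀ exp(−z/H).
z/H = 853.00/7320.0 = 0.11653; exp(−0.11653) = 0.89000.
P = 766 × 0.89000 = 681.74 mmHg.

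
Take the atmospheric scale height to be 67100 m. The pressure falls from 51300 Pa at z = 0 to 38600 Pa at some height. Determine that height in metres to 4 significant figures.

z ≈ 19090 m

Invert the barometric formula: z = H ln(P₀/P).
P₀/P = 51300/38600 = 1.3290; ln(1.3290) = 0.28443.
z = 67100 × 0.28443 = 19085 m.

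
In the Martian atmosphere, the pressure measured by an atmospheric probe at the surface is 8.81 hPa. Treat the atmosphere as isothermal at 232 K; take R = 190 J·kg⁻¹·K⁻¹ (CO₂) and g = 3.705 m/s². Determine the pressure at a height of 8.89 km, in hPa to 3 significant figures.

Scale height: H = RT/g = 190 × 232 / 3.705 = 11897 m.
Barometric formula: P = P₀ exp(−z/H).
z/H = 8890.0/11897 = 0.74725; exp(−0.74725) = 0.47367.
P = 8.81 × 0.47367 = 4.1730 hPa.

P ≈ 4.17 hPa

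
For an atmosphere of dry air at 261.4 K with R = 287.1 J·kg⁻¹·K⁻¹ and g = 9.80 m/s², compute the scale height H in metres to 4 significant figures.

H ≈ 7658 m

The scale height of an isothermal atmosphere is H = RT/g.
H = 287.1 × 261.4 / 9.80 = 75048/9.80 = 7658.0 m.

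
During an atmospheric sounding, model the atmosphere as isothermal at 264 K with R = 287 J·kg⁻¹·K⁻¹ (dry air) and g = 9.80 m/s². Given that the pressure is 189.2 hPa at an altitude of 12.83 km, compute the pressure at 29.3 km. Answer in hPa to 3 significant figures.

Scale height: H = RT/g = 287 × 264 / 9.80 = 7731.4 m.
Between two levels, P₂ = P₁ exp(−Δz/H) with Δz = z₂ − z₁.
Δz = 29300 − 12830 = 16470 m; Δz/H = 16470/7731.4 = 2.1303.
P₂ = 189.2 × exp(−2.1303) = 189.2 × 0.11880 = 22.477 hPa.

P ≈ 22.5 hPa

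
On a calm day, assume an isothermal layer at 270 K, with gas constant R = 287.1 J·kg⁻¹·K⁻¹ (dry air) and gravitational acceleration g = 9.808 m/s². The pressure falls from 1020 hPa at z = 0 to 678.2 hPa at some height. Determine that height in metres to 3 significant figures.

z ≈ 3230 m

Scale height: H = RT/g = 287.1 × 270 / 9.808 = 7903.4 m.
Invert the barometric formula: z = H ln(P₀/P).
P₀/P = 1020/678.2 = 1.5040; ln(1.5040) = 0.40813.
z = 7903.4 × 0.40813 = 3225.6 m.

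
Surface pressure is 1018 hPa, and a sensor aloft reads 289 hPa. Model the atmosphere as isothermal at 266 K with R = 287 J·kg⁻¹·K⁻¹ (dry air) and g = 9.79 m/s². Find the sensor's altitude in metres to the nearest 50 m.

z ≈ 9800 m

Scale height: H = RT/g = 287 × 266 / 9.79 = 7798.0 m.
Invert the barometric formula: z = H ln(P₀/P).
P₀/P = 1018/289 = 3.5225; ln(3.5225) = 1.2592.
z = 7798.0 × 1.2592 = 9819.2 m.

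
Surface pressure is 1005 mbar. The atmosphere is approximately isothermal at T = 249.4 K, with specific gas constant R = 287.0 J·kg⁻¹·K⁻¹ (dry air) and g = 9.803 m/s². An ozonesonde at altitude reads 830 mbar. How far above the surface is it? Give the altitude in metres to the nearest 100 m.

z ≈ 1400 m

Scale height: H = RT/g = 287.0 × 249.4 / 9.803 = 7301.6 m.
Invert the barometric formula: z = H ln(P₀/P).
P₀/P = 1005/830 = 1.2108; ln(1.2108) = 0.19128.
z = 7301.6 × 0.19128 = 1396.7 m.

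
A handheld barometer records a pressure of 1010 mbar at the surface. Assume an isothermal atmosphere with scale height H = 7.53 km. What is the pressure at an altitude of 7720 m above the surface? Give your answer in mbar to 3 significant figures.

Barometric formula: P = P₀ exp(−z/H).
z/H = 7720.0/7530.0 = 1.0252; exp(−1.0252) = 0.35872.
P = 1010 × 0.35872 = 362.31 mbar.

P ≈ 362 mbar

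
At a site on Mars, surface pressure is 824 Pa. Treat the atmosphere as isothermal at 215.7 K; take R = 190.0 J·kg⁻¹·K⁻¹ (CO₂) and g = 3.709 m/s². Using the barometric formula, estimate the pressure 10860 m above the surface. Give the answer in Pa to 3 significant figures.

Scale height: H = RT/g = 190.0 × 215.7 / 3.709 = 11050 m.
Barometric formula: P = P₀ exp(−z/H).
z/H = 10860/11050 = 0.98281; exp(−0.98281) = 0.37426.
P = 824 × 0.37426 = 308.39 Pa.

P ≈ 308 Pa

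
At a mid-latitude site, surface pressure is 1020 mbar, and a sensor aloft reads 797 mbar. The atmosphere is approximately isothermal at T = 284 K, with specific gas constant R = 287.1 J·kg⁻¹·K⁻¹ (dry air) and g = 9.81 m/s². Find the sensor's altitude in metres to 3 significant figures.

z ≈ 2050 m

Scale height: H = RT/g = 287.1 × 284 / 9.81 = 8311.6 m.
Invert the barometric formula: z = H ln(P₀/P).
P₀/P = 1020/797 = 1.2798; ln(1.2798) = 0.24670.
z = 8311.6 × 0.24670 = 2050.5 m.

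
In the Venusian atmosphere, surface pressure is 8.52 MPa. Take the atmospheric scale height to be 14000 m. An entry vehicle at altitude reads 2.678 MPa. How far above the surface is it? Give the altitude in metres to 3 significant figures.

Invert the barometric formula: z = H ln(P₀/P).
P₀/P = 8.52/2.678 = 3.1815; ln(3.1815) = 1.1574.
z = 14000 × 1.1574 = 16204 m.

z ≈ 16200 m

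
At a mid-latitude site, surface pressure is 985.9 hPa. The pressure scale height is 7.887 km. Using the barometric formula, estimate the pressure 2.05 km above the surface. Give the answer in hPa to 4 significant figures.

Barometric formula: P = P₀ exp(−z/H).
z/H = 2050.0/7887.0 = 0.25992; exp(−0.25992) = 0.77111.
P = 985.9 × 0.77111 = 760.24 hPa.

P ≈ 760.2 hPa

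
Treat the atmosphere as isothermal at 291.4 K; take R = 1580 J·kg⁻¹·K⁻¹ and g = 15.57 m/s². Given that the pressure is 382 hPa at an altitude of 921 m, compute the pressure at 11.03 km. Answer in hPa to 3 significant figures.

Scale height: H = RT/g = 1580 × 291.4 / 15.57 = 29570 m.
Between two levels, P₂ = P₁ exp(−Δz/H) with Δz = z₂ − z₁.
Δz = 11030 − 921.00 = 10109 m; Δz/H = 10109/29570 = 0.34187.
P₂ = 382 × exp(−0.34187) = 382 × 0.71044 = 271.39 hPa.

P ≈ 271 hPa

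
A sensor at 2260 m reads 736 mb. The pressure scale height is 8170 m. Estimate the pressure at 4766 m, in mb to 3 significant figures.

Between two levels, P₂ = P₁ exp(−Δz/H) with Δz = z₂ − z₁.
Δz = 4766.0 − 2260.0 = 2506.0 m; Δz/H = 2506.0/8170.0 = 0.30673.
P₂ = 736 × exp(−0.30673) = 736 × 0.73585 = 541.59 mb.

P ≈ 542 mb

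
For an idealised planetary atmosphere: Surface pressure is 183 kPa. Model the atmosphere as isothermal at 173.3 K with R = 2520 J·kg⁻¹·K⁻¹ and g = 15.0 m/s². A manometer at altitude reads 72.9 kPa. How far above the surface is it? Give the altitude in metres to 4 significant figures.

z ≈ 26800 m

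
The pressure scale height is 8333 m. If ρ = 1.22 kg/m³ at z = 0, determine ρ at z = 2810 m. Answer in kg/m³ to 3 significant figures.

ρ ≈ 0.871 kg/m³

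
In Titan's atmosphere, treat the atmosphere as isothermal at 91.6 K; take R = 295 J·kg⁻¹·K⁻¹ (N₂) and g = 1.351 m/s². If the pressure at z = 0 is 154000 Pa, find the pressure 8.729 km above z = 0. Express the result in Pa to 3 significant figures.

P ≈ 99500 Pa

Scale height: H = RT/g = 295 × 91.6 / 1.351 = 20001 m.
Barometric formula: P = P₀ exp(−z/H).
z/H = 8729.0/20001 = 0.43643; exp(−0.43643) = 0.64634.
P = 154000 × 0.64634 = 99536 Pa.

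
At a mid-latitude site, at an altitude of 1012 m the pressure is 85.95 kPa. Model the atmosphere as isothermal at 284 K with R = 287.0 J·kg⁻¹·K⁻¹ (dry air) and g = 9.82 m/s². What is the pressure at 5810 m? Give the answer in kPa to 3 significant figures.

Scale height: H = RT/g = 287.0 × 284 / 9.82 = 8300.2 m.
Between two levels, P₂ = P₁ exp(−Δz/H) with Δz = z₂ − z₁.
Δz = 5810.0 − 1012.0 = 4798.0 m; Δz/H = 4798.0/8300.2 = 0.57806.
P₂ = 85.95 × exp(−0.57806) = 85.95 × 0.56099 = 48.217 kPa.

P ≈ 48.2 kPa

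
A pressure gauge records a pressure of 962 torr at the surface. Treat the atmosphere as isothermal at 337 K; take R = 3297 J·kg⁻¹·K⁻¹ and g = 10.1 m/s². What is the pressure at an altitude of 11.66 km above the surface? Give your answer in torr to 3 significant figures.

P ≈ 865 torr

Scale height: H = RT/g = 3297 × 337 / 10.1 = 110010 m.
Barometric formula: P = P₀ exp(−z/H).
z/H = 11660/110010 = 0.10599; exp(−0.10599) = 0.89943.
P = 962 × 0.89943 = 865.25 torr.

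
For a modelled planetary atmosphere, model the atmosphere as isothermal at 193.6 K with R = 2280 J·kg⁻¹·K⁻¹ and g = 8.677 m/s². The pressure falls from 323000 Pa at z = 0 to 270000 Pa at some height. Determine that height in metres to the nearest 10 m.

z ≈ 9120 m

Scale height: H = RT/g = 2280 × 193.6 / 8.677 = 50871 m.
Invert the barometric formula: z = H ln(P₀/P).
P₀/P = 323000/270000 = 1.1963; ln(1.1963) = 0.17923.
z = 50871 × 0.17923 = 9117.6 m.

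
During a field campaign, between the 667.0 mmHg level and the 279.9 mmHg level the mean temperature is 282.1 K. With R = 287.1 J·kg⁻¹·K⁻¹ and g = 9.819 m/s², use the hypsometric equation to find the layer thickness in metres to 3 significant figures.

Hypsometric equation: Δz = (R T̄/g) ln(P₁/P₂).
R T̄/g = 287.1 × 282.1 / 9.819 = 8248.4 m.
ln(667.0/279.9) = ln(2.3830) = 0.86836.
Δz = 8248.4 × 0.86836 = 7162.6 m.

Δz ≈ 7160 m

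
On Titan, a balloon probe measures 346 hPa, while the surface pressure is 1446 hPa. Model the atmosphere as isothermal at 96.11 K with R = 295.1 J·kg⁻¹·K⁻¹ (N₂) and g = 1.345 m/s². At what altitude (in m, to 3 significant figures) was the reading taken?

z ≈ 30200 m

Scale height: H = RT/g = 295.1 × 96.11 / 1.345 = 21087 m.
Invert the barometric formula: z = H ln(P₀/P).
P₀/P = 1446/346 = 4.1792; ln(4.1792) = 1.4301.
z = 21087 × 1.4301 = 30157 m.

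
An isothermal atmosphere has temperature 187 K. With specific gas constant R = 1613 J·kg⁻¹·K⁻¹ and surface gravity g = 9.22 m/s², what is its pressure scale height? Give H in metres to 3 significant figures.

H ≈ 32700 m

The scale height of an isothermal atmosphere is H = RT/g.
H = 1613 × 187 / 9.22 = 301630/9.22 = 32715 m.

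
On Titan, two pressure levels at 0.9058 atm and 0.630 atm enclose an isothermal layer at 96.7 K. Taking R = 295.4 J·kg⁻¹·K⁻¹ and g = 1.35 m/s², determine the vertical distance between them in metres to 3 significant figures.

Hypsometric equation: Δz = (R T̄/g) ln(P₁/P₂).
R T̄/g = 295.4 × 96.7 / 1.35 = 21159 m.
ln(0.9058/0.630) = ln(1.4378) = 0.36311.
Δz = 21159 × 0.36311 = 7683.0 m.

Δz ≈ 7680 m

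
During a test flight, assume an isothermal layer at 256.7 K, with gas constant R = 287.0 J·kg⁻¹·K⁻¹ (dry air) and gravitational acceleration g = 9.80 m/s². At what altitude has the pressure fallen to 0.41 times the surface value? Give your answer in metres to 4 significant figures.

Scale height: H = RT/g = 287.0 × 256.7 / 9.80 = 7517.6 m.
Set P/P₀ = exp(−z/H) = 0.41, so z = −H ln(0.41).
−ln(0.41) = 0.89160; z = 7517.6 × 0.89160 = 6702.7 m.

z ≈ 6703 m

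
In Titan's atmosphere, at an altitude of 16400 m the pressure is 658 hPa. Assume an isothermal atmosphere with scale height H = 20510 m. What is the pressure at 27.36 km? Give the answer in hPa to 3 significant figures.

P ≈ 386 hPa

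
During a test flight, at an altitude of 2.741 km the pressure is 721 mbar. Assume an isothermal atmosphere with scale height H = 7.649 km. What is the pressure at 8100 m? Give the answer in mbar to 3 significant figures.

P ≈ 358 mbar

Between two levels, P₂ = P₁ exp(−Δz/H) with Δz = z₂ − z₁.
Δz = 8100.0 − 2741.0 = 5359.0 m; Δz/H = 5359.0/7649.0 = 0.70061.
P₂ = 721 × exp(−0.70061) = 721 × 0.49628 = 357.82 mbar.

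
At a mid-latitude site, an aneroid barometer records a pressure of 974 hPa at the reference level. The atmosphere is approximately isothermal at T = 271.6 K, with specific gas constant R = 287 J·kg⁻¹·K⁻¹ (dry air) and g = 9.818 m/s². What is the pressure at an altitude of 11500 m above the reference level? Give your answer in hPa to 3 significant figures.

P ≈ 229 hPa

Scale height: H = RT/g = 287 × 271.6 / 9.818 = 7939.4 m.
Barometric formula: P = P₀ exp(−z/H).
z/H = 11500/7939.4 = 1.4485; exp(−1.4485) = 0.23492.
P = 974 × 0.23492 = 228.81 hPa.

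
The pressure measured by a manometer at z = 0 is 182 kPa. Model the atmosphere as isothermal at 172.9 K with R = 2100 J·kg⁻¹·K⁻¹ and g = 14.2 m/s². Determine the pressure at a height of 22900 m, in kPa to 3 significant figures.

Scale height: H = RT/g = 2100 × 172.9 / 14.2 = 25570 m.
Barometric formula: P = P₀ exp(−z/H).
z/H = 22900/25570 = 0.89558; exp(−0.89558) = 0.40837.
P = 182 × 0.40837 = 74.323 kPa.

P ≈ 74.3 kPa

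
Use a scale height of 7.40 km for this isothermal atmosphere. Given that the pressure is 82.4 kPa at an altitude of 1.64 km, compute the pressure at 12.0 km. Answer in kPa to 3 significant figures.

P ≈ 20.3 kPa

Between two levels, P₂ = P₁ exp(−Δz/H) with Δz = z₂ − z₁.
Δz = 12000 − 1640.0 = 10360 m; Δz/H = 10360/7400.0 = 1.4000.
P₂ = 82.4 × exp(−1.4000) = 82.4 × 0.24660 = 20.320 kPa.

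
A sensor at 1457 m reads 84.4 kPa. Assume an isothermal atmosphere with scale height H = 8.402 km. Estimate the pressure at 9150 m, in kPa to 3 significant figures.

Between two levels, P₂ = P₁ exp(−Δz/H) with Δz = z₂ − z₁.
Δz = 9150.0 − 1457.0 = 7693.0 m; Δz/H = 7693.0/8402.0 = 0.91562.
P₂ = 84.4 × exp(−0.91562) = 84.4 × 0.40027 = 33.783 kPa.

P ≈ 33.8 kPa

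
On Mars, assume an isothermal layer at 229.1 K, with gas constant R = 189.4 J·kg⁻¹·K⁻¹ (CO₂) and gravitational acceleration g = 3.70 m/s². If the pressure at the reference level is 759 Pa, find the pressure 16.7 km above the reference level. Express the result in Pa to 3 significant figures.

P ≈ 183 Pa

Scale height: H = RT/g = 189.4 × 229.1 / 3.70 = 11727 m.
Barometric formula: P = P₀ exp(−z/H).
z/H = 16700/11727 = 1.4241; exp(−1.4241) = 0.24073.
P = 759 × 0.24073 = 182.71 Pa.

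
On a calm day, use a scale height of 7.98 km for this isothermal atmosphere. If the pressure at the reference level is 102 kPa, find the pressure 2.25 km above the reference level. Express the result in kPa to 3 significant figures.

P ≈ 76.9 kPa

Barometric formula: P = P₀ exp(−z/H).
z/H = 2250.0/7980.0 = 0.28195; exp(−0.28195) = 0.75431.
P = 102 × 0.75431 = 76.940 kPa.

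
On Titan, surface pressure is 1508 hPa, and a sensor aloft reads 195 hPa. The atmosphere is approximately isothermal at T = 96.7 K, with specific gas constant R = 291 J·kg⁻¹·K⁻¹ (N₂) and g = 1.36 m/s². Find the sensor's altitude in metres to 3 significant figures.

z ≈ 42300 m

Scale height: H = RT/g = 291 × 96.7 / 1.36 = 20691 m.
Invert the barometric formula: z = H ln(P₀/P).
P₀/P = 1508/195 = 7.7333; ln(7.7333) = 2.0455.
z = 20691 × 2.0455 = 42323 m.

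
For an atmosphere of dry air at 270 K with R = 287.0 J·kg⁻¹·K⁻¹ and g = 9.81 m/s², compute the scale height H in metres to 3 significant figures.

The scale height of an isothermal atmosphere is H = RT/g.
H = 287.0 × 270 / 9.81 = 77490/9.81 = 7899.1 m.

H ≈ 7900 m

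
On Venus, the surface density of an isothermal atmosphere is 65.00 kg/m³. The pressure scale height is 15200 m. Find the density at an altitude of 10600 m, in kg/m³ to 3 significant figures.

ρ ≈ 32.4 kg/m³

In an isothermal atmosphere, density decays like pressure: ρ = ρ₀ exp(−z/H).
z/H = 10600/15200 = 0.69737; exp(−0.69737) = 0.49789.
ρ = 65.00 × 0.49789 = 32.363 kg/m³.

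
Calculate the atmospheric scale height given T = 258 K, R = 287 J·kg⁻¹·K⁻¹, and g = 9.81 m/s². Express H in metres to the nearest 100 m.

The scale height of an isothermal atmosphere is H = RT/g.
H = 287 × 258 / 9.81 = 74046/9.81 = 7548.0 m.

H ≈ 7500 m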